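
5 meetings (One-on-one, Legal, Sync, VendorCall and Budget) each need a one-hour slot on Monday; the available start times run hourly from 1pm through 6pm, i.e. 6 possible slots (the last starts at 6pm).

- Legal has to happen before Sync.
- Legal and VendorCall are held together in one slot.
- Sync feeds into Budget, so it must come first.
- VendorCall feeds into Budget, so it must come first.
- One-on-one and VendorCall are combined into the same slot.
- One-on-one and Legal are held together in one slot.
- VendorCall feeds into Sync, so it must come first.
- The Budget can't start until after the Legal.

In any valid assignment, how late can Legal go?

Downstream work caps Legal at 4pm.
Legal at 4pm is achievable: Legal=4pm, Sync=5pm, Budget=6pm, One-on-one=4pm, VendorCall=4pm.

4pm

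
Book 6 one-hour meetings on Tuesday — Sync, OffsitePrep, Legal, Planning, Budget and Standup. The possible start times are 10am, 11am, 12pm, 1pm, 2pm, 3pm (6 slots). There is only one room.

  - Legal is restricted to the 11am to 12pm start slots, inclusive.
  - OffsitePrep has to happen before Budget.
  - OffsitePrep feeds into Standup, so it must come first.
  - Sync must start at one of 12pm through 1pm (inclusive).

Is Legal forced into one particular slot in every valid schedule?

No

Legal can be 11am (e.g. Sync -> 12pm, Budget -> 1pm, Planning -> 3pm, Legal -> 11am, Standup -> 2pm, OffsitePrep -> 10am) or 12pm (e.g. OffsitePrep=10am; Budget=11am; Standup=2pm; Legal=12pm; Planning=3pm; Sync=1pm).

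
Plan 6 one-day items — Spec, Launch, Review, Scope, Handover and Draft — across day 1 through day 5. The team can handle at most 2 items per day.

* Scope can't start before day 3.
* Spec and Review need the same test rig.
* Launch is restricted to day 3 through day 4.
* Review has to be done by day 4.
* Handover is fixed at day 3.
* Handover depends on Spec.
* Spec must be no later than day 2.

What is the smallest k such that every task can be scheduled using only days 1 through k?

The precedence chain requires at least 2 distinct days.
With at most 2 per day and 6 tasks, at least 3 days are needed.
Launch can't be placed before day 3, so the schedule must run through at least day 3.
Could 3 days be enough, i.e. nothing placed later than day 3? No: Launch's window within 3 days is {day 3}; Scope's window within 3 days is {day 3}; Handover's window within 3 days is {day 3}; that puts Launch, Scope and Handover all in day 3 — more than 2 per day.
So 3 days is not enough.
4 works (last occupied day: day 4): for example Draft=day 1, Scope=day 4, Handover=day 3, Review=day 2, Launch=day 3, Spec=day 1.

4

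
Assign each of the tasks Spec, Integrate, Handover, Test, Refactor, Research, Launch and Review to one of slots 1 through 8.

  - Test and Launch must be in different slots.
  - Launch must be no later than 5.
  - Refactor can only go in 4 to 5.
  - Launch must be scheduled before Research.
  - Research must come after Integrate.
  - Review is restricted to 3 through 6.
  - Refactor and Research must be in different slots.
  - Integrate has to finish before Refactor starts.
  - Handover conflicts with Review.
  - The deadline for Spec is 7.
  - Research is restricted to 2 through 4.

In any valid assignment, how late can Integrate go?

Downstream work caps Integrate at 3.
Integrate at 3 is achievable: Refactor in 5; Research in 4; Handover in 1; Spec in 1; Review in 3; Test in 2; Integrate in 3; Launch in 1.

3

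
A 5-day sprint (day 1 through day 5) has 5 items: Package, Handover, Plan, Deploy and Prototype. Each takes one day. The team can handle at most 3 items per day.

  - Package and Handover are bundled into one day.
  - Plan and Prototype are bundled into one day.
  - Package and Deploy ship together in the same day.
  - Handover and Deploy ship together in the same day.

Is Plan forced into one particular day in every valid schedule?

No

Plan can be day 1 (e.g. Package -> day 2, Deploy -> day 2, Plan -> day 1, Handover -> day 2, Prototype -> day 1) or day 2 (e.g. Plan=day 2, Deploy=day 1, Package=day 1, Prototype=day 2, Handover=day 1).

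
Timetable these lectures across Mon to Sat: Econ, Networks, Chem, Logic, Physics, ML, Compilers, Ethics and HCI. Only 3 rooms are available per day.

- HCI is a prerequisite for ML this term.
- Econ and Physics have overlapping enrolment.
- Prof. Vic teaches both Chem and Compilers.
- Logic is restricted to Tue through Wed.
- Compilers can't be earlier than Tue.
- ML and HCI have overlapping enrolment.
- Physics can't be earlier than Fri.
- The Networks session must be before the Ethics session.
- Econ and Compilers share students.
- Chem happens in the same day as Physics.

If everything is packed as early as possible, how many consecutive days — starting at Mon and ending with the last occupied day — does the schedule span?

The precedence chain requires at least 2 distinct days.
With at most 3 per day and 9 lectures, at least 3 days are needed.
Physics can't be placed before Fri — that is day 5 counting from Mon — so the schedule must run through at least 5 days.
5 works (last occupied day: Fri): for example Compilers=Tue, Ethics=Wed, Logic=Tue, Physics=Fri, HCI=Mon, Econ=Mon, ML=Tue, Networks=Mon, Chem=Fri.

5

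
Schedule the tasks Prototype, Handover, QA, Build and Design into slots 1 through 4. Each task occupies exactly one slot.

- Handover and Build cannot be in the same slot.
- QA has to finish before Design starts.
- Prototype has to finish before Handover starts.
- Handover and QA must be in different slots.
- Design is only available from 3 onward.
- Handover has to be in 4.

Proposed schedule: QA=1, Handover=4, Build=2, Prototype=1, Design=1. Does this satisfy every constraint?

No — it violates: Design is only available from 3 onward

Design is only available from 3 onward — violated.
Handover and Build cannot be in the same slot — holds.
Prototype has to finish before Handover starts — holds.
QA has to finish before Design starts — violated.
Handover has to be in 4 — holds.
Handover and QA must be in different slots — holds.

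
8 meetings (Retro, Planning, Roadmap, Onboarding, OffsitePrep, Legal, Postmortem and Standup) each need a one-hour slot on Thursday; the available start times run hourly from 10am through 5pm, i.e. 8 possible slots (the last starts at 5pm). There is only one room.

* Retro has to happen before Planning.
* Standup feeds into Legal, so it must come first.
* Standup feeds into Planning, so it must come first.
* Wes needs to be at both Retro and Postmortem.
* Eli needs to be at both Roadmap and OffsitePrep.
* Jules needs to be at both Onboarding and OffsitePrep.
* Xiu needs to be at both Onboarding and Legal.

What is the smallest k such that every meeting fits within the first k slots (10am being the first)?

8

The precedence chain requires at least 2 distinct slots.
With at most 1 per slot and 8 meetings, at least 8 slots are needed.
8 works (last occupied slot: 5pm): for example Planning in 12pm, OffsitePrep in 4pm, Postmortem in 5pm, Retro in 11am, Standup in 10am, Legal in 1pm, Onboarding in 3pm, Roadmap in 2pm.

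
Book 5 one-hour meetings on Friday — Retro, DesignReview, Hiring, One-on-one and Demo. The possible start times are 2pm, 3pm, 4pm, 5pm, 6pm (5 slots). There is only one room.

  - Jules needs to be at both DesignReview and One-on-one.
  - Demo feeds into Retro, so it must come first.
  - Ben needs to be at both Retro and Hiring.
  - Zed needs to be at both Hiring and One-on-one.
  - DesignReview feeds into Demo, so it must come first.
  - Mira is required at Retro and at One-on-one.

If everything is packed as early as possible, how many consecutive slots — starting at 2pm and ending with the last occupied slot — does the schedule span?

5 slots

The precedence chain requires at least 3 distinct slots.
With at most 1 per slot and 5 meetings, at least 5 slots are needed.
5 works (last occupied slot: 6pm): for example DesignReview in 2pm; Retro in 4pm; Demo in 3pm; One-on-one in 6pm; Hiring in 5pm.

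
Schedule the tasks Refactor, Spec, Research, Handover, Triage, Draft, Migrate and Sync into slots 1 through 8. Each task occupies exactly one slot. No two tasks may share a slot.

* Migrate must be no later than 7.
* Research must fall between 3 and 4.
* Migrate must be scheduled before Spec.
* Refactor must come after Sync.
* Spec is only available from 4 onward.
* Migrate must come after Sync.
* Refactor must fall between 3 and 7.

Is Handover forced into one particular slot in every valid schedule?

Handover can be 1 (e.g. Refactor=4, Migrate=5, Triage=7, Sync=2, Research=3, Draft=8, Handover=1, Spec=6) or 2 (e.g. Spec in 6, Research in 3, Sync in 1, Triage in 7, Draft in 8, Migrate in 5, Handover in 2, Refactor in 4).

No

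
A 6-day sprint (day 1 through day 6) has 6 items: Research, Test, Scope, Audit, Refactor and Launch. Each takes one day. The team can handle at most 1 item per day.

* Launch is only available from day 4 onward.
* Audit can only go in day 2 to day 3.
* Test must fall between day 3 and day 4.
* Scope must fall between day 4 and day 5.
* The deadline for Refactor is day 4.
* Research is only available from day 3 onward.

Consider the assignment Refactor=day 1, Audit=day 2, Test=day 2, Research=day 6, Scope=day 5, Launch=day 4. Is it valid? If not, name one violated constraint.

No — it violates: Test must fall between day 3 and day 4

The deadline for Refactor is day 4 — holds.
The team can handle at most 1 item per day — violated.
Research is only available from day 3 onward — holds.
Scope must fall between day 4 and day 5 — holds.
Launch is only available from day 4 onward — holds.
Audit can only go in day 2 to day 3 — holds.
Test must fall between day 3 and day 4 — violated.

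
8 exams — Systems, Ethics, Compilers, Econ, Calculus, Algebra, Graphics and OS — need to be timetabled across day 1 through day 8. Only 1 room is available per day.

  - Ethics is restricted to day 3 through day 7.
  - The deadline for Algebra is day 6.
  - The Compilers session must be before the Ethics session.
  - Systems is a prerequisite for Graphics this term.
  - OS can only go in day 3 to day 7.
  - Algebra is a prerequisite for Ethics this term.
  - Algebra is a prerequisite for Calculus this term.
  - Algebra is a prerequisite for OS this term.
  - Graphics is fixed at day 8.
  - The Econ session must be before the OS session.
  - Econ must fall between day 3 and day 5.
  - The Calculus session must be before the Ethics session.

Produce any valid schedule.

Algebra=day 1, Calculus=day 2, Graphics=day 8, OS=day 6, Econ=day 3, Systems=day 7, Ethics=day 5, Compilers=day 4

Checking: Algebra(day 1) before Ethics(day 5); Calculus(day 2) before Ethics(day 5); Algebra(day 1) before Calculus(day 2); Econ(day 3) before OS(day 6); Systems(day 7) before Graphics(day 8); Algebra(day 1) before OS(day 6); Compilers(day 4) before Ethics(day 5); Algebra=day 1 in [day 1,day 6]; OS=day 6 in [day 3,day 7]; Econ=day 3 in [day 3,day 5]; Graphics=day 8 in [day 8,day 8]; Ethics=day 5 in [day 3,day 7]; max 1 per day (cap 1).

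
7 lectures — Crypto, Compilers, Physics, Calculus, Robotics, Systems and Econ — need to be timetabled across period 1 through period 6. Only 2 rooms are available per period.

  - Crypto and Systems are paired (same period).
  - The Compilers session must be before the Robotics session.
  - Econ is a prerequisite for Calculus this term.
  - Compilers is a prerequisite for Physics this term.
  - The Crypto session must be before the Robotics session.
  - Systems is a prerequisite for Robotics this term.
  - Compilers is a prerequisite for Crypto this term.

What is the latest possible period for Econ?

Downstream work caps Econ at period 5.
Econ at period 5 is achievable: Compilers -> period 1, Physics -> period 3, Calculus -> period 6, Crypto -> period 2, Econ -> period 5, Robotics -> period 3, Systems -> period 2.

period 5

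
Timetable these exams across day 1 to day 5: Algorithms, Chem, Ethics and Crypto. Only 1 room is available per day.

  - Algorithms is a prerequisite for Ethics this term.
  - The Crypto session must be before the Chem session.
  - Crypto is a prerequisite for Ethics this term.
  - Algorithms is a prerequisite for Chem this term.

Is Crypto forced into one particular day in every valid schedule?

No

Crypto can be day 1 (e.g. Crypto -> day 1, Chem -> day 3, Algorithms -> day 2, Ethics -> day 4) or day 2 (e.g. Ethics -> day 4, Crypto -> day 2, Algorithms -> day 1, Chem -> day 3).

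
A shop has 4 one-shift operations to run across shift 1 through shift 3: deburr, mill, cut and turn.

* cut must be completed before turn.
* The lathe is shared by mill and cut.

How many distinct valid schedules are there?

Splitting on deburr: it can be shift 1 (6), shift 2 (6), shift 3 (6). Listing each branch's schedules as (mill, cut, turn) by shift number:
deburr=shift 1: (1,2,3) (2,1,2) (2,1,3) (3,1,2) (3,1,3) (3,2,3) — 6.
deburr=shift 2: (1,2,3) (2,1,2) (2,1,3) (3,1,2) (3,1,3) (3,2,3) — 6.
deburr=shift 3: (1,2,3) (2,1,2) (2,1,3) (3,1,2) (3,1,3) (3,2,3) — 6.
Summing: 6 + 6 + 6 = 18.

18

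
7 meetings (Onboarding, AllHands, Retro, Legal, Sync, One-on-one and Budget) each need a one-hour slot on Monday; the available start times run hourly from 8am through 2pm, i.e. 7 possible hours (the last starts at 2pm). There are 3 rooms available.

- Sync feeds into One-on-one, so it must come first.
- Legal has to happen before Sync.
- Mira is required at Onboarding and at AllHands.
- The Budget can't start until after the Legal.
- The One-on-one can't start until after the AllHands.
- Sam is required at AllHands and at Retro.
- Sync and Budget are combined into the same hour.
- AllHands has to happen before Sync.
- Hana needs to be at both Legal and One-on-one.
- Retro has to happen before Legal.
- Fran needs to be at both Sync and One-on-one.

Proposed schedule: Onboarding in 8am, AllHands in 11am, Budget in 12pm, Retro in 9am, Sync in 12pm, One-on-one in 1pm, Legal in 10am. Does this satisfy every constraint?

The Budget can't start until after the Legal — holds.
Legal has to happen before Sync — holds.
Retro has to happen before Legal — holds.
Fran needs to be at both Sync and One-on-one — holds.
Sam is required at AllHands and at Retro — holds.
Sync feeds into One-on-one, so it must come first — holds.
Hana needs to be at both Legal and One-on-one — holds.
Mira is required at Onboarding and at AllHands — holds.
AllHands has to happen before Sync — holds.
There are 3 rooms available — holds.
The One-on-one can't start until after the AllHands — holds.
Sync and Budget are combined into the same hour — holds.

Yes, all constraints hold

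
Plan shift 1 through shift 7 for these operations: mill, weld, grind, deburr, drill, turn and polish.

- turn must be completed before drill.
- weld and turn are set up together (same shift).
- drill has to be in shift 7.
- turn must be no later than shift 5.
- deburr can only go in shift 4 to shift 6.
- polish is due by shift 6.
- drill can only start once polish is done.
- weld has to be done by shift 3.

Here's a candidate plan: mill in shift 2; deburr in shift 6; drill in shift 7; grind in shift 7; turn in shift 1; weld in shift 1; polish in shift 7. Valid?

No — it violates: polish is due by shift 6

turn must be no later than shift 5 — holds.
weld and turn are set up together (same shift) — holds.
turn must be completed before drill — holds.
weld has to be done by shift 3 — holds.
polish is due by shift 6 — violated.
drill has to be in shift 7 — holds.
drill can only start once polish is done — violated.
deburr can only go in shift 4 to shift 6 — holds.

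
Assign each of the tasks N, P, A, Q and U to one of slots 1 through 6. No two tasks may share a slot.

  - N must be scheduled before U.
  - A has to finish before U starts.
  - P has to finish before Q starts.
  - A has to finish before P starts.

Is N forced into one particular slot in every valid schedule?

N can be 1 (e.g. Q in 5; U in 4; N in 1; A in 2; P in 3) or 2 (e.g. P -> 3; N -> 2; Q -> 5; U -> 4; A -> 1).

No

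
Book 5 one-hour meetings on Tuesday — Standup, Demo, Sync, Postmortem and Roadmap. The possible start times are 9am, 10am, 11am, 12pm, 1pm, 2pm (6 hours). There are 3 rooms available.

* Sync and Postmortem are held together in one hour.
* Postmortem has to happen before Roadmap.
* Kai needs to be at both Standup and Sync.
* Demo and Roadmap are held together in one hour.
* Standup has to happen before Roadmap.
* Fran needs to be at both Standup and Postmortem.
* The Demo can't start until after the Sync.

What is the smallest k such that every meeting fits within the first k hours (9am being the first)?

3 hours

The precedence chain requires at least 2 distinct hours.
With at most 3 per hour and 5 meetings, at least 2 hours are needed.
Could 2 hours be enough, i.e. nothing placed later than 10am? No: Roadmap must come after Postmortem (at 9am or later) → {10am}; Postmortem must come before Roadmap (at 10am or earlier) → {9am}; Standup must come before Roadmap (at 10am or earlier) → {9am}; Postmortem can't share with Standup (9am) → nothing is left.
So 2 hours is not enough.
3 works (last occupied hour: 11am): for example Demo=11am, Roadmap=11am, Postmortem=10am, Standup=9am, Sync=10am.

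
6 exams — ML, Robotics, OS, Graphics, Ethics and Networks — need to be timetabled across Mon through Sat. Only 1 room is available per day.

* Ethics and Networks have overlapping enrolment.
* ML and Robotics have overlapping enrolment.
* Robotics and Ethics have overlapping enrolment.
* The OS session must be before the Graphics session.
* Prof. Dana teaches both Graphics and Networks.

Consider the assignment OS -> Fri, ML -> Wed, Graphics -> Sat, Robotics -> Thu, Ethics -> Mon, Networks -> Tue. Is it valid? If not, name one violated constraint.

Ethics and Networks have overlapping enrolment — holds.
The OS session must be before the Graphics session — holds.
Prof. Dana teaches both Graphics and Networks — holds.
Robotics and Ethics have overlapping enrolment — holds.
ML and Robotics have overlapping enrolment — holds.
Only 1 room is available per day — holds.

Yes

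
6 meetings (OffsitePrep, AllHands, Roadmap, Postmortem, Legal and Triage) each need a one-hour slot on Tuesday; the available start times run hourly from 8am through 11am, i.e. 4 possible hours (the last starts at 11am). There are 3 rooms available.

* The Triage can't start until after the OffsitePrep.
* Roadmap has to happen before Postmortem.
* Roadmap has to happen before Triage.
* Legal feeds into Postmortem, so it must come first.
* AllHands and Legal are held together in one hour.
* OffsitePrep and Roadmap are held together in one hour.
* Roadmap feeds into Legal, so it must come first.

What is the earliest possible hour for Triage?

9am

Precedence pushes Triage to at least 9am.
Triage at 9am is achievable: Roadmap=8am, Triage=9am, OffsitePrep=8am, Postmortem=10am, Legal=9am, AllHands=9am.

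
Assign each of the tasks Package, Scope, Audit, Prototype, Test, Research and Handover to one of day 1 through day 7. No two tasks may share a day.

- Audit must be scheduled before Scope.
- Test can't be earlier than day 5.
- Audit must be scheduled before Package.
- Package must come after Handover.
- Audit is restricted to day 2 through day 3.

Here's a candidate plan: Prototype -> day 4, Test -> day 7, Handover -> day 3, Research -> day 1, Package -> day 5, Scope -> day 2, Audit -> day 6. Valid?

No — it violates: Audit must be scheduled before Scope

Test can't be earlier than day 5 — holds.
Package must come after Handover — holds.
Audit is restricted to day 2 through day 3 — violated.
Audit must be scheduled before Scope — violated.
No two tasks may share a day — holds.
Audit must be scheduled before Package — violated.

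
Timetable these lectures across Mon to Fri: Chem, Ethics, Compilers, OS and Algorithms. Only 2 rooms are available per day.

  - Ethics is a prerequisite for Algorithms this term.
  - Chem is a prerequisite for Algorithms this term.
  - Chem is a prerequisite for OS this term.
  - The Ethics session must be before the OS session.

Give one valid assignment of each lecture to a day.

Algorithms -> Tue, Ethics -> Mon, Compilers -> Wed, Chem -> Mon, OS -> Tue

Checking: Ethics(Mon) before Algorithms(Tue); Chem(Mon) before Algorithms(Tue); Ethics(Mon) before OS(Tue); Chem(Mon) before OS(Tue); max 2 per day (cap 2).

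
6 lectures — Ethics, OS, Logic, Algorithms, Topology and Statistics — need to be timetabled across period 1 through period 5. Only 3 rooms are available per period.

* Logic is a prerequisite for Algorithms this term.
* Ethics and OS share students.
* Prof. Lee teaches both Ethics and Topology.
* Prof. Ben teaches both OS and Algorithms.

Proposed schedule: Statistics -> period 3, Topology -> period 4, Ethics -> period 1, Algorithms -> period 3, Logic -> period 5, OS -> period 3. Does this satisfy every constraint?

No. Logic is a prerequisite for Algorithms this term is not satisfied.

Ethics and OS share students — holds.
Prof. Lee teaches both Ethics and Topology — holds.
Logic is a prerequisite for Algorithms this term — violated.
Prof. Ben teaches both OS and Algorithms — violated.
Only 3 rooms are available per period — holds.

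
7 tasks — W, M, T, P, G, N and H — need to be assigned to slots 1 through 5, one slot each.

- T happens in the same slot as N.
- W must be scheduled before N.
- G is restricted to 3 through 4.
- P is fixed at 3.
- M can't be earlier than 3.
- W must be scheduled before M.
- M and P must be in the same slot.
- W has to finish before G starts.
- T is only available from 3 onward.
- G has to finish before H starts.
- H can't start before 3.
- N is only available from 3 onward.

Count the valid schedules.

Splitting on W: it can be 1 (9), 2 (9). Listing each branch's schedules as (M, T, P, G, N, H):
W=1: (3,3,3,3,3,4) (3,3,3,3,3,5) (3,3,3,4,3,5) (3,4,3,3,4,4) (3,4,3,3,4,5) (3,4,3,4,4,5) (3,5,3,3,5,4) (3,5,3,3,5,5) (3,5,3,4,5,5) — 9.
W=2: (3,3,3,3,3,4) (3,3,3,3,3,5) (3,3,3,4,3,5) (3,4,3,3,4,4) (3,4,3,3,4,5) (3,4,3,4,4,5) (3,5,3,3,5,4) (3,5,3,3,5,5) (3,5,3,4,5,5) — 9.
Summing: 9 + 9 = 18.

18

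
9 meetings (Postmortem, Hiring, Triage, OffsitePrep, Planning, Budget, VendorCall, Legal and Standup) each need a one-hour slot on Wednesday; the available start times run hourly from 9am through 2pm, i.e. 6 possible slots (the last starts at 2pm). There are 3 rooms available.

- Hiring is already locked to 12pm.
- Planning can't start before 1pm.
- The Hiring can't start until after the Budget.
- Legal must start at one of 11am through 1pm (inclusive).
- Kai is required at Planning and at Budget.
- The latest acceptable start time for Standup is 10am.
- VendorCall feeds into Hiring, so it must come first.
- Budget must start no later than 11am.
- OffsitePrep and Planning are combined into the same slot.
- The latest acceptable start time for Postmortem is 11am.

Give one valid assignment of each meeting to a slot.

Postmortem in 9am; OffsitePrep in 1pm; Legal in 11am; Standup in 9am; Triage in 10am; Planning in 1pm; Budget in 9am; Hiring in 12pm; VendorCall in 10am

Checking: Budget(9am) before Hiring(12pm); VendorCall(10am) before Hiring(12pm); Planning(1pm) != Budget(9am); OffsitePrep = Planning = 1pm; Budget=9am in [9am,11am]; Hiring=12pm in [12pm,12pm]; Standup=9am in [9am,10am]; Legal=11am in [11am,1pm]; Planning=1pm in [1pm,2pm]; Postmortem=9am in [9am,11am]; max 3 per slot (cap 3).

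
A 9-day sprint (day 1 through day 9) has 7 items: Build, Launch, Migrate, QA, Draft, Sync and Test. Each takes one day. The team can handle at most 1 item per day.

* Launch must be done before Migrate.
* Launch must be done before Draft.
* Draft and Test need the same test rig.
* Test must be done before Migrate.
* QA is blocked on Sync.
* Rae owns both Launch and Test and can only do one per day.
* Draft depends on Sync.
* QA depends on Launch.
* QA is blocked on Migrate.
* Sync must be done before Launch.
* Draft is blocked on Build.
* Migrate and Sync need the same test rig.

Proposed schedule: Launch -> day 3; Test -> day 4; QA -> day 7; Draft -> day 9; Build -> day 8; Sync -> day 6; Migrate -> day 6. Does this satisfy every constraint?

No — it violates: Migrate and Sync need the same test rig

Launch must be done before Migrate — holds.
Rae owns both Launch and Test and can only do one per day — holds.
QA is blocked on Sync — holds.
Draft and Test need the same test rig — holds.
Launch must be done before Draft — holds.
Migrate and Sync need the same test rig — violated.
QA is blocked on Migrate — holds.
Test must be done before Migrate — holds.
QA depends on Launch — holds.
The team can handle at most 1 item per day — violated.
Draft is blocked on Build — holds.
Draft depends on Sync — holds.
Sync must be done before Launch — violated.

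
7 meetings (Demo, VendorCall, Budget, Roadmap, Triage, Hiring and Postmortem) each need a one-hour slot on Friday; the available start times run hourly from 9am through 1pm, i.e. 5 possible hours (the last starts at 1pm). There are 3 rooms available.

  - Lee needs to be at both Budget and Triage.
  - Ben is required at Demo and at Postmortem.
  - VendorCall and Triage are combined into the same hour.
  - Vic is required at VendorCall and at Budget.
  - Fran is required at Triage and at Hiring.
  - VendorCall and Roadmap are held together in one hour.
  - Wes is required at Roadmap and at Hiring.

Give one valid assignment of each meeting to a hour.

Triage in 10am, VendorCall in 10am, Roadmap in 10am, Budget in 9am, Postmortem in 11am, Demo in 9am, Hiring in 9am

Checking: Roadmap(10am) != Hiring(9am); Budget(9am) != Triage(10am); Demo(9am) != Postmortem(11am); Triage(10am) != Hiring(9am); VendorCall(10am) != Budget(9am); VendorCall = Triage = 10am; VendorCall = Roadmap = 10am; max 3 per hour (cap 3).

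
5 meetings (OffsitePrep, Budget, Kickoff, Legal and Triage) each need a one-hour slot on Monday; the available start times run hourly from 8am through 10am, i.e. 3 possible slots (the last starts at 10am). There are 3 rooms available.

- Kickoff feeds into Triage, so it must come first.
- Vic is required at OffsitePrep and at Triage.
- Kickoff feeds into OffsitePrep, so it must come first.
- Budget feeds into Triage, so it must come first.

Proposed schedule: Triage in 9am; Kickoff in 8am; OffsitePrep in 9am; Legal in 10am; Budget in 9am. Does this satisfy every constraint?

No — it violates: Vic is required at OffsitePrep and at Triage

Kickoff feeds into OffsitePrep, so it must come first — holds.
There are 3 rooms available — holds.
Vic is required at OffsitePrep and at Triage — violated.
Budget feeds into Triage, so it must come first — violated.
Kickoff feeds into Triage, so it must come first — holds.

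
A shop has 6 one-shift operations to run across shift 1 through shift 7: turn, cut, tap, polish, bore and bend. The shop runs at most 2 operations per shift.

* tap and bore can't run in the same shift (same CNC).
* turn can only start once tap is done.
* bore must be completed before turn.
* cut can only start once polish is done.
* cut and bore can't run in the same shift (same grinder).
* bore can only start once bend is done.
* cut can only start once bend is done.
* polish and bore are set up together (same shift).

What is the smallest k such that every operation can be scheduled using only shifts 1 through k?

3 shifts

The precedence chain requires at least 3 distinct shifts.
With at most 2 per shift and 6 operations, at least 3 shifts are needed.
3 works (last occupied shift: shift 3): for example bend in shift 1, turn in shift 3, cut in shift 3, bore in shift 2, polish in shift 2, tap in shift 1.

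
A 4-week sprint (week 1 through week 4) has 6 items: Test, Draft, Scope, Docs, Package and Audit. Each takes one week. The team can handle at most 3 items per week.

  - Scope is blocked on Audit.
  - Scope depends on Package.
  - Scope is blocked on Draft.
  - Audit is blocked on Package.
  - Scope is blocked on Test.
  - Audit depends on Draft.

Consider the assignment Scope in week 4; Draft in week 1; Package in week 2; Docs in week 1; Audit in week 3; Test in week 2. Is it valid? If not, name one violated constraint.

Yes

Audit depends on Draft — holds.
Scope depends on Package — holds.
Scope is blocked on Test — holds.
Scope is blocked on Audit — holds.
Audit is blocked on Package — holds.
Scope is blocked on Draft — holds.
The team can handle at most 3 items per week — holds.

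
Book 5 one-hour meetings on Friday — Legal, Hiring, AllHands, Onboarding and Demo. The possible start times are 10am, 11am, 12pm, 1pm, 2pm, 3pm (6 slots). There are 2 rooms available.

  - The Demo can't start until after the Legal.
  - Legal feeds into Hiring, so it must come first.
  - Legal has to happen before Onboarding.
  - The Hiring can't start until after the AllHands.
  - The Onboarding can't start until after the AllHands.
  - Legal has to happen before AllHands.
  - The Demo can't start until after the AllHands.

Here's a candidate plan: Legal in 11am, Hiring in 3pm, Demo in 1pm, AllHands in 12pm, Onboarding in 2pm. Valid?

Valid

The Demo can't start until after the AllHands — holds.
Legal has to happen before AllHands — holds.
Legal feeds into Hiring, so it must come first — holds.
The Onboarding can't start until after the AllHands — holds.
The Hiring can't start until after the AllHands — holds.
There are 2 rooms available — holds.
The Demo can't start until after the Legal — holds.
Legal has to happen before Onboarding — holds.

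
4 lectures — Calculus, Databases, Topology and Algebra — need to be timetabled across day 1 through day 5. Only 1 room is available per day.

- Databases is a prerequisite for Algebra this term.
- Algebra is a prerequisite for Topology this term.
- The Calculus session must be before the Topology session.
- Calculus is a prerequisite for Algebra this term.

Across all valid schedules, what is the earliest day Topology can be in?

Precedence pushes Topology to at least day 3.
Topology at day 4 is achievable: Calculus=day 1; Databases=day 2; Topology=day 4; Algebra=day 3.
Nothing earlier works — the capacity limit rule out every day before day 4.

day 4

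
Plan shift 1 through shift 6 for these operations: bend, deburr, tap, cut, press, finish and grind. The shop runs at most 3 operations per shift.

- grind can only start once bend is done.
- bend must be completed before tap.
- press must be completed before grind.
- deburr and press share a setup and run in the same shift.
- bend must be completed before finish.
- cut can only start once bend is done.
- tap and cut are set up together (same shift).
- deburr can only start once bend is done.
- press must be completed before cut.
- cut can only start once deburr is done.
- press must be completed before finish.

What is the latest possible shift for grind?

Precedence pushes grind to at least shift 3.
grind at shift 6 is achievable: grind=shift 6, press=shift 2, tap=shift 3, cut=shift 3, finish=shift 3, bend=shift 1, deburr=shift 2.

shift 6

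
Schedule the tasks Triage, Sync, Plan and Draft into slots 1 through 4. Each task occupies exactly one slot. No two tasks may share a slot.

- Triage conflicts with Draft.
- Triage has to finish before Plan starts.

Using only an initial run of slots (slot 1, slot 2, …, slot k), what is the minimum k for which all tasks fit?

4 slots

The precedence chain requires at least 2 distinct slots.
With at most 1 per slot and 4 tasks, at least 4 slots are needed.
4 works (last occupied slot: 4): for example Sync -> 3, Triage -> 1, Draft -> 4, Plan -> 2.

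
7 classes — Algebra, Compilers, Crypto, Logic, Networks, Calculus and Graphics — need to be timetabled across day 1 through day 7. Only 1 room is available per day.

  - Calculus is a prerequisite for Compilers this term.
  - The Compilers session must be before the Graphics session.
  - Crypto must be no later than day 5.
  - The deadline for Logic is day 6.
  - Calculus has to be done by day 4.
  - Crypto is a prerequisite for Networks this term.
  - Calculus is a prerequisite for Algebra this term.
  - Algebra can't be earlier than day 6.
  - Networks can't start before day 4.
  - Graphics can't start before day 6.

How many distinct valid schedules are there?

42

Splitting on Algebra: it can be day 6 (21), day 7 (21). Listing each branch's schedules as (Compilers, Crypto, Logic, Networks, Calculus, Graphics) by day number:
Algebra=day 6: (2,3,4,5,1,7) (2,3,5,4,1,7) (2,4,3,5,1,7) (3,1,4,5,2,7) (3,1,5,4,2,7) (3,2,4,5,1,7) (3,2,5,4,1,7) (3,4,1,5,2,7) (3,4,2,5,1,7) (4,1,2,5,3,7) (4,1,3,5,2,7) (4,2,1,5,3,7) (4,2,3,5,1,7) (4,3,1,5,2,7) (4,3,2,5,1,7) (5,1,2,4,3,7) (5,1,3,4,2,7) (5,2,1,4,3,7) (5,2,3,4,1,7) (5,3,1,4,2,7) (5,3,2,4,1,7) — 21.
Algebra=day 7: (2,3,4,5,1,6) (2,3,5,4,1,6) (2,4,3,5,1,6) (3,1,4,5,2,6) (3,1,5,4,2,6) (3,2,4,5,1,6) (3,2,5,4,1,6) (3,4,1,5,2,6) (3,4,2,5,1,6) (4,1,2,5,3,6) (4,1,3,5,2,6) (4,2,1,5,3,6) (4,2,3,5,1,6) (4,3,1,5,2,6) (4,3,2,5,1,6) (5,1,2,4,3,6) (5,1,3,4,2,6) (5,2,1,4,3,6) (5,2,3,4,1,6) (5,3,1,4,2,6) (5,3,2,4,1,6) — 21.
Summing: 21 + 21 = 42.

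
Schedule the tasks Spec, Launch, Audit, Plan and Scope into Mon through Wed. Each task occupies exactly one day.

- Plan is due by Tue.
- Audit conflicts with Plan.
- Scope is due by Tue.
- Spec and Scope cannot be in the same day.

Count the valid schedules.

Splitting on Spec: it can be Mon (12), Tue (12), Wed (24). Listing each branch's schedules as (Launch, Audit, Plan, Scope):
Spec=Mon: (Mon,Mon,Tue,Tue) (Mon,Tue,Mon,Tue) (Mon,Wed,Mon,Tue) (Mon,Wed,Tue,Tue) (Tue,Mon,Tue,Tue) (Tue,Tue,Mon,Tue) (Tue,Wed,Mon,Tue) (Tue,Wed,Tue,Tue) (Wed,Mon,Tue,Tue) (Wed,Tue,Mon,Tue) (Wed,Wed,Mon,Tue) (Wed,Wed,Tue,Tue) — 12.
Spec=Tue: (Mon,Mon,Tue,Mon) (Mon,Tue,Mon,Mon) (Mon,Wed,Mon,Mon) (Mon,Wed,Tue,Mon) (Tue,Mon,Tue,Mon) (Tue,Tue,Mon,Mon) (Tue,Wed,Mon,Mon) (Tue,Wed,Tue,Mon) (Wed,Mon,Tue,Mon) (Wed,Tue,Mon,Mon) (Wed,Wed,Mon,Mon) (Wed,Wed,Tue,Mon) — 12.
Spec=Wed: (Mon,Mon,Tue,Mon) (Mon,Mon,Tue,Tue) (Mon,Tue,Mon,Mon) (Mon,Tue,Mon,Tue) (Mon,Wed,Mon,Mon) (Mon,Wed,Mon,Tue) (Mon,Wed,Tue,Mon) (Mon,Wed,Tue,Tue) (Tue,Mon,Tue,Mon) (Tue,Mon,Tue,Tue) (Tue,Tue,Mon,Mon) (Tue,Tue,Mon,Tue) (Tue,Wed,Mon,Mon) (Tue,Wed,Mon,Tue) (Tue,Wed,Tue,Mon) (Tue,Wed,Tue,Tue) (Wed,Mon,Tue,Mon) (Wed,Mon,Tue,Tue) (Wed,Tue,Mon,Mon) (Wed,Tue,Mon,Tue) (Wed,Wed,Mon,Mon) (Wed,Wed,Mon,Tue) (Wed,Wed,Tue,Mon) (Wed,Wed,Tue,Tue) — 24.
Summing: 12 + 12 + 24 = 48.

48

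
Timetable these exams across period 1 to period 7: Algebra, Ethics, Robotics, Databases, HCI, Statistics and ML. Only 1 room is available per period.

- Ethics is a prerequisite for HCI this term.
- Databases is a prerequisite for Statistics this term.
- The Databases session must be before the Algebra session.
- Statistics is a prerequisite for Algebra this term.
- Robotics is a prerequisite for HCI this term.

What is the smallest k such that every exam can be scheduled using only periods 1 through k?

7

The precedence chain requires at least 3 distinct periods.
With at most 1 per period and 7 exams, at least 7 periods are needed.
7 works (last occupied period: period 7): for example Statistics -> period 2; Databases -> period 1; ML -> period 7; Robotics -> period 5; Ethics -> period 4; Algebra -> period 3; HCI -> period 6.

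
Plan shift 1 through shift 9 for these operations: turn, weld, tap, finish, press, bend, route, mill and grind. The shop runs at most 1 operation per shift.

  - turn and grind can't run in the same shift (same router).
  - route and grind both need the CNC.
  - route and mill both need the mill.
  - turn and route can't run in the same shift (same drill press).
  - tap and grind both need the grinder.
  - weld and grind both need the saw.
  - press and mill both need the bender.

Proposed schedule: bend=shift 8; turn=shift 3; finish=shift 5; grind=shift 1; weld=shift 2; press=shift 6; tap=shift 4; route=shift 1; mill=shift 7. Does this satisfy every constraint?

turn and route can't run in the same shift (same drill press) — holds.
tap and grind both need the grinder — holds.
press and mill both need the bender — holds.
weld and grind both need the saw — holds.
turn and grind can't run in the same shift (same router) — holds.
route and mill both need the mill — holds.
route and grind both need the CNC — violated.
The shop runs at most 1 operation per shift — violated.

No. route and grind both need the CNC is not satisfied.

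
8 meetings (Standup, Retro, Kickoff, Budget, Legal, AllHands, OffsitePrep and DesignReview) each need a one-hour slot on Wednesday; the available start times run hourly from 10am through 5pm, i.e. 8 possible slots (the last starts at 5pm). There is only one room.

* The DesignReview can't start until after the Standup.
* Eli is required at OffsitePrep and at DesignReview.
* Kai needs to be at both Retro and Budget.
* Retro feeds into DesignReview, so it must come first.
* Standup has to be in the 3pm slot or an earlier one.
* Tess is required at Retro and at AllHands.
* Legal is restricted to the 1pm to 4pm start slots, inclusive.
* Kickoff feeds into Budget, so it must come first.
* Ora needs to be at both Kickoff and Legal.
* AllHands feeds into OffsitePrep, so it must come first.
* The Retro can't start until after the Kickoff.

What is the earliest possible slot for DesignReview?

Precedence pushes DesignReview to at least 12pm.
DesignReview at 1pm is achievable: Kickoff=11am, OffsitePrep=5pm, AllHands=4pm, DesignReview=1pm, Legal=2pm, Standup=10am, Budget=3pm, Retro=12pm.
Nothing earlier works — the conflict and capacity constraints rule out every slot before 1pm.

1pm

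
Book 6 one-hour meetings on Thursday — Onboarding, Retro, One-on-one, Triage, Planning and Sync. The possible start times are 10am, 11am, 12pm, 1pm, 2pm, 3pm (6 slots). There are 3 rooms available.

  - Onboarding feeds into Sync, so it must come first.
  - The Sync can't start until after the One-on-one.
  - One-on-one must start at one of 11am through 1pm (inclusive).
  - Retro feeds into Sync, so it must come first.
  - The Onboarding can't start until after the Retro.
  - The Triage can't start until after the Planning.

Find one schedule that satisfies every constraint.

Sync in 12pm; Planning in 10am; One-on-one in 11am; Retro in 10am; Triage in 11am; Onboarding in 11am

Checking: Planning(10am) before Triage(11am); Retro(10am) before Sync(12pm); Onboarding(11am) before Sync(12pm); One-on-one(11am) before Sync(12pm); Retro(10am) before Onboarding(11am); One-on-one=11am in [11am,1pm]; max 3 per slot (cap 3).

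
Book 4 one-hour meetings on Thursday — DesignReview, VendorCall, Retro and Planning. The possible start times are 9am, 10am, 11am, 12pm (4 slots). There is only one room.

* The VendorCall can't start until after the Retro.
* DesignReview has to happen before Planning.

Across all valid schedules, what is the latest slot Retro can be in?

Downstream work caps Retro at 11am.
Retro at 11am is achievable: Planning=10am; DesignReview=9am; VendorCall=12pm; Retro=11am.

11am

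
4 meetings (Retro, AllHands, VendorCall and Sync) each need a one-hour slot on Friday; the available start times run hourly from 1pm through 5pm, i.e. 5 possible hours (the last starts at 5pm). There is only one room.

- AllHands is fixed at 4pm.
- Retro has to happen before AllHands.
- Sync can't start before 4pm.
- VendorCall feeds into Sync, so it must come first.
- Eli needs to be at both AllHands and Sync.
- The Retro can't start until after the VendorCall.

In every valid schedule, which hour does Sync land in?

5pm

Sync's window is 4pm–5pm.
AllHands is fixed at 4pm, and Sync can't share a hour with AllHands.
So Sync must be 5pm.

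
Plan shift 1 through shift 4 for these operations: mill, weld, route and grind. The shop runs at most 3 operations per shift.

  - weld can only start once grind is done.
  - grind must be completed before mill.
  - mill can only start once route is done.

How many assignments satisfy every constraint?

Splitting on mill: it can be shift 2 (3), shift 3 (10), shift 4 (18). Listing each branch's schedules as (weld, route, grind) by shift number:
mill=shift 2: (2,1,1) (3,1,1) (4,1,1) — 3.
mill=shift 3: (2,1,1) (2,2,1) (3,1,1) (3,1,2) (3,2,1) (3,2,2) (4,1,1) (4,1,2) (4,2,1) (4,2,2) — 10.
mill=shift 4: (2,1,1) (2,2,1) (2,3,1) (3,1,1) (3,1,2) (3,2,1) (3,2,2) (3,3,1) (3,3,2) (4,1,1) (4,1,2) (4,1,3) (4,2,1) (4,2,2) (4,2,3) (4,3,1) (4,3,2) (4,3,3) — 18.
Summing: 3 + 10 + 18 = 31.

31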